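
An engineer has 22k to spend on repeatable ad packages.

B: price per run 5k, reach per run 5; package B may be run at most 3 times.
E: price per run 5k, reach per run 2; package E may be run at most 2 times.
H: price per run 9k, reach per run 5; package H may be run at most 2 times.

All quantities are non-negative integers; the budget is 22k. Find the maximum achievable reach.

This is a bounded integer knapsack.
Take 3×B and 1×E: price 20 ≤ 22, reach 3·5 + 1·2 = 17.
B has the best ratio (5/5) and is taken to its limit of 3; remaining capacity is filled optimally with the others.

17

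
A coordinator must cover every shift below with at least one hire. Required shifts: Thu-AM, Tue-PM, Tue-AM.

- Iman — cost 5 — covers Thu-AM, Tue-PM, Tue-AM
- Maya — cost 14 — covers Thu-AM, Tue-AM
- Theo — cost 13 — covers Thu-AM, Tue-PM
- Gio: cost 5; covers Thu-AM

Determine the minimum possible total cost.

5

This is an integer covering problem.
Iman alone covers Thu-AM, Tue-PM, Tue-AM — every shift.
Total cost: 5.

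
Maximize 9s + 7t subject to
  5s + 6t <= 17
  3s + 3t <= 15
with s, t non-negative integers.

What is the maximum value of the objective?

The continuous relaxation peaks at (3.4, 0) with value 30.60; rounding to a feasible lattice point costs some objective.
(s,t)=(3,0): 5·3+6·0=15≤17, 3·3+3·0=9≤15, objective 27.
(s,t)=(2,1): 5·2+6·1=16≤17, 3·2+3·1=9≤15, objective 25.
No feasible integer point exceeds 27.

27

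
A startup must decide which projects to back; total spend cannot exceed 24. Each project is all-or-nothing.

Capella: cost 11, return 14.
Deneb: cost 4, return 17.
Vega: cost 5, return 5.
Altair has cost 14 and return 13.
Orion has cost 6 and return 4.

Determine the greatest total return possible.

Allowing fractional choices, the relaxed optimum would be about 39.7, but projects are indivisible.
Capella + Deneb + Vega: cost 11 + 4 + 5 = 20 ≤ 24, return 14 + 17 + 5 = 36.
Capella + Deneb + Orion: cost 11 + 4 + 6 = 21 ≤ 24, return 14 + 17 + 4 = 35.
Deneb + Vega + Altair: cost 4 + 5 + 14 = 23 ≤ 24, return 17 + 5 + 13 = 35.
Best is Capella, Deneb, and Vega with total return 36.

36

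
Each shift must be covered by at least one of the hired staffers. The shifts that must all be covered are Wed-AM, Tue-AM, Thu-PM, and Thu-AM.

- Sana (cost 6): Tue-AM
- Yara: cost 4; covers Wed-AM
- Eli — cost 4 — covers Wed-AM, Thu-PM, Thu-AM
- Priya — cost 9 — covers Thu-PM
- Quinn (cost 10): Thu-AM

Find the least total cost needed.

This is a weighted set-cover instance.
Choose Sana and Eli: together they cover Wed-AM, Tue-AM, Thu-PM, Thu-AM — every shift.
Total cost: 6 + 4 = 10.
No cover costs less than 10.

10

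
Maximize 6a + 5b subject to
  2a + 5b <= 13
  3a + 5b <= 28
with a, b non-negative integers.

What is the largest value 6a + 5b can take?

36

(a,b)=(6,0) is feasible, giving 36.
(a,b)=(5,0) is feasible, giving 30.
Maximum is 36 at (a,b)=(6,0).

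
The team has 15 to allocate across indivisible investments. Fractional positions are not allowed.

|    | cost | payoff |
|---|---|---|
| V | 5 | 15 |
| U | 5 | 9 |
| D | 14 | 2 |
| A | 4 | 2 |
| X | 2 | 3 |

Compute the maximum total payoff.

Treat it as a binary knapsack problem.
V + U + A: cost 5 + 5 + 4 = 14 ≤ 15, payoff 15 + 9 + 2 = 26.
V + U + X: cost 5 + 5 + 2 = 12 ≤ 15, payoff 15 + 9 + 3 = 27.
Best is V, U, and X with total payoff 27.

27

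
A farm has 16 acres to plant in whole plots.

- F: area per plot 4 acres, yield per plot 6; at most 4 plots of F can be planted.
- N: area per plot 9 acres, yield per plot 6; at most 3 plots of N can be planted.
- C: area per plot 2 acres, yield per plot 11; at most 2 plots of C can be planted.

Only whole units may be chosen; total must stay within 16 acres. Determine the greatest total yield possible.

This is a bounded integer knapsack.
C has the best ratio (11/2); taking only C gives at most 2×11 = 22 (stopped by the supply cap of 2).
Mixing does better — 3×F and 2×C: area 16 ≤ 16, yield 3·6 + 2·11 = 40.

40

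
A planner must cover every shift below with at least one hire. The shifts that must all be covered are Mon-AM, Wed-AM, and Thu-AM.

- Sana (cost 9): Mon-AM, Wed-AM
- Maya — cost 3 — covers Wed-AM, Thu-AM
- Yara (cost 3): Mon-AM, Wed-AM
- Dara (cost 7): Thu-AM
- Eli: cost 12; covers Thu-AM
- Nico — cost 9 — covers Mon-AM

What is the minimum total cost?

6

Choose Maya and Yara: together they cover Mon-AM, Wed-AM, Thu-AM — every shift.
Total cost: 3 + 3 = 6.
No cover costs less than 6.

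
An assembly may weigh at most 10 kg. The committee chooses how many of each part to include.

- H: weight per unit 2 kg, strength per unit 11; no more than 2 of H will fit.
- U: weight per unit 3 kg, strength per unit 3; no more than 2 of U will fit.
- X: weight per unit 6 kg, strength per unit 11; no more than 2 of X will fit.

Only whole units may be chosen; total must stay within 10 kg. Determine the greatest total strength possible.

33

H has the best ratio (11/2); taking only H gives at most 2×11 = 22 (stopped by the supply cap of 2).
Mixing does better — 2×H and 1×X: weight 10 ≤ 10, strength 2·11 + 1·11 = 33.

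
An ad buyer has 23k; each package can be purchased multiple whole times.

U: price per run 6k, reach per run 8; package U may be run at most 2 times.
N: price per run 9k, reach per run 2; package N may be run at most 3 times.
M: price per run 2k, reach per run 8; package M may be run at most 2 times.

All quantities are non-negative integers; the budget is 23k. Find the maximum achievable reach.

M has the best ratio (8/2); taking only M gives at most 2×8 = 16 (stopped by the supply cap of 2).
Mixing does better — 2×U and 2×M: price 16 ≤ 23, reach 2·8 + 2·8 = 32.

32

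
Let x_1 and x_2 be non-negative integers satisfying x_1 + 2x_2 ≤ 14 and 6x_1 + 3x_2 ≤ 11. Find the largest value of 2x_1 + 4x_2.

12

The continuous relaxation peaks at (0, 3.67) with value 14.67; rounding to a feasible lattice point costs some objective.
(x_1,x_2)=(0,3): 1·0+2·3=6≤14, 6·0+3·3=9≤11, objective 12.
(x_1,x_2)=(0,2): 1·0+2·2=4≤14, 6·0+3·2=6≤11, objective 8.
No feasible integer point exceeds 12.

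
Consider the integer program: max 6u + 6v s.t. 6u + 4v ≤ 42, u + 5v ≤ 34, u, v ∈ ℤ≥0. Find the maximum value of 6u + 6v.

54

The continuous relaxation peaks at (2.85, 6.23) with value 54.46; rounding to a feasible lattice point costs some objective.
(u,v)=(3,6): 6·3+4·6=42≤42, 1·3+5·6=33≤34, objective 54.
(u,v)=(2,6): 6·2+4·6=36≤42, 1·2+5·6=32≤34, objective 48.
The best lattice point is (3,6), giving 54.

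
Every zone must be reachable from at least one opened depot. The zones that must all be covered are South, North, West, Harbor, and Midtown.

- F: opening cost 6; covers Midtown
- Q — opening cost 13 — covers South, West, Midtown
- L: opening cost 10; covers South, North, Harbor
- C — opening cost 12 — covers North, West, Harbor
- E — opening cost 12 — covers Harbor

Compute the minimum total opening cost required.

Choose Q and L: together they cover South, North, West, Harbor, Midtown — every zone.
Total opening cost: 13 + 10 = 23.

23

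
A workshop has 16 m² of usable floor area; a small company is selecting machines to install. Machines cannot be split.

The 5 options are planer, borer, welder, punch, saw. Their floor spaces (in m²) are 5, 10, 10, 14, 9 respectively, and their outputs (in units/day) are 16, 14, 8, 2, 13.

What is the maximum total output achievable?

30

This is a 0-1 knapsack instance.
planer + welder: floor space 5 + 10 = 15 ≤ 16, output 16 + 8 = 24.
planer + borer: floor space 5 + 10 = 15 ≤ 16, output 16 + 14 = 30.
planer + saw: floor space 5 + 9 = 14 ≤ 16, output 16 + 13 = 29.
Best is planer and borer with total output 30.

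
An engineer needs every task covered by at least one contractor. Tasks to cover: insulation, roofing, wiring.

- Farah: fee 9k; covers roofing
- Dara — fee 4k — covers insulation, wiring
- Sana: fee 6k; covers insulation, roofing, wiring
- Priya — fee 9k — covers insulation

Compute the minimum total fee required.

6

This is an integer covering problem.
The greedy cost-per-new-task heuristic would pick Dara and Sana for 10, but a cheaper cover exists.
Sana alone covers insulation, roofing, wiring — every task.
Total fee: 6.
No cover costs less than 6.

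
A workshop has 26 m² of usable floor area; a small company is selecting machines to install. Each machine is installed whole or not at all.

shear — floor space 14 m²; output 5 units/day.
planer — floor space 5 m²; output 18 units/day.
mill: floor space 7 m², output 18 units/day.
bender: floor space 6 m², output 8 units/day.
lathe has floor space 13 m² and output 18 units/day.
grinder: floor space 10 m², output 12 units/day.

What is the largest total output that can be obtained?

This is an integer program with binary decision variables.
Take planer, mill, and lathe: floor space 5 + 7 + 13 = 25 ≤ 26, output 18 + 18 + 18 = 54.
No other feasible combination does better.

54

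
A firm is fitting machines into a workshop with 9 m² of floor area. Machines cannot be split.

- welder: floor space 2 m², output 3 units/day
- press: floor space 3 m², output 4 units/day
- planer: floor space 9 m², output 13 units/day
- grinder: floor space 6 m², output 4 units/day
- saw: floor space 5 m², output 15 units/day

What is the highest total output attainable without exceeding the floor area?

Take press and saw: floor space 3 + 5 = 8 ≤ 9, output 4 + 15 = 19.
No other feasible combination does better.

19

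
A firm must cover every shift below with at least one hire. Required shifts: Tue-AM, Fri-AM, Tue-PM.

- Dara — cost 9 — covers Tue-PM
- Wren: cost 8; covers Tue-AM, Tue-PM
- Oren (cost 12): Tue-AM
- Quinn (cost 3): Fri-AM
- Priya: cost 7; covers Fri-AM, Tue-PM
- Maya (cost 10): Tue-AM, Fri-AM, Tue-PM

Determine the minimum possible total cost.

This is a weighted set-cover instance.
Maya alone covers Tue-AM, Fri-AM, Tue-PM — every shift.
Total cost: 10.

10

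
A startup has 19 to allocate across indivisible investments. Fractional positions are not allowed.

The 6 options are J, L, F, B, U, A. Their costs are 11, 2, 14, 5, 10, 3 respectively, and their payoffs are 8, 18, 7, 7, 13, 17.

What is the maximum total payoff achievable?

Take L, U, and A: cost 2 + 10 + 3 = 15 ≤ 19, payoff 18 + 13 + 17 = 48.
No other feasible combination does better.

48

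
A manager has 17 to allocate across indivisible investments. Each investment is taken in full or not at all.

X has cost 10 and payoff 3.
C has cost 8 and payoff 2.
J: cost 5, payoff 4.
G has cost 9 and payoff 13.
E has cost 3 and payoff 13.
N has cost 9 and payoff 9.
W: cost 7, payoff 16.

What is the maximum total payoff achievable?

33

This is a 0-1 knapsack instance.
J + G + E: cost 5 + 9 + 3 = 17 ≤ 17, payoff 4 + 13 + 13 = 30.
J + E + W: cost 5 + 3 + 7 = 15 ≤ 17, payoff 4 + 13 + 16 = 33.
Best is J, E, and W with total payoff 33.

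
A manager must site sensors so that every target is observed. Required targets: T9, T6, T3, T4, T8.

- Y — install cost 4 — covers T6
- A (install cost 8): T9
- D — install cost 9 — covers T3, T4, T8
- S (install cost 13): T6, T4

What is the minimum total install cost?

21

Choose Y, A, and D: together they cover T9, T6, T3, T4, T8 — every target.
Total install cost: 4 + 8 + 9 = 21.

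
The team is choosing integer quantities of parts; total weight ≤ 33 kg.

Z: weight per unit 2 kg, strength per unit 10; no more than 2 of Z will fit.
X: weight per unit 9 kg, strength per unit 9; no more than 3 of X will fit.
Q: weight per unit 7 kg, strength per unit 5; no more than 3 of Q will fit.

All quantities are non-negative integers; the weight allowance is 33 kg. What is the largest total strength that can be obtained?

Z has the best ratio (10/2); taking only Z gives at most 2×10 = 20 (stopped by the supply cap of 2).
Mixing does better — 2×Z and 3×X: weight 31 ≤ 33, strength 2·10 + 3·9 = 47.

47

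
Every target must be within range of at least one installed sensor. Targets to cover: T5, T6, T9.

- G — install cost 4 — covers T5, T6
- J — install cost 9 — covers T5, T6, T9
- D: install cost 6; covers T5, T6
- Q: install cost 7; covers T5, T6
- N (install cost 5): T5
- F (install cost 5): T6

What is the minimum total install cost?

9

The greedy cost-per-new-target heuristic would pick G and J for 13, but a cheaper cover exists.
J alone covers T5, T6, T9 — every target.
Total install cost: 9.
No cover costs less than 9.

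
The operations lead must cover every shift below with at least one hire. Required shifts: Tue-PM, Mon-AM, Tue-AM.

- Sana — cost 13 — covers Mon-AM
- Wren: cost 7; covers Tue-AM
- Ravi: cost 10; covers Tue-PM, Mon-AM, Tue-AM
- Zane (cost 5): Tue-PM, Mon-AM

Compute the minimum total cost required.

This is a weighted set-cover instance.
Ravi alone covers Tue-PM, Mon-AM, Tue-AM — every shift.
Total cost: 10.

10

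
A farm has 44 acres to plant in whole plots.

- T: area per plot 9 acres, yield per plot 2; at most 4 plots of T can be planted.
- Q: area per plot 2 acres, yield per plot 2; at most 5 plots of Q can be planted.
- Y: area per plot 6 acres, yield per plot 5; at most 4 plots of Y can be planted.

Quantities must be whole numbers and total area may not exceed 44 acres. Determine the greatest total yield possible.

Q has the best ratio (2/2); taking only Q gives at most 5×2 = 10 (stopped by the supply cap of 5).
Mixing does better — 1×T, 5×Q, and 4×Y: area 43 ≤ 44, yield 1·2 + 5·2 + 4·5 = 32.

32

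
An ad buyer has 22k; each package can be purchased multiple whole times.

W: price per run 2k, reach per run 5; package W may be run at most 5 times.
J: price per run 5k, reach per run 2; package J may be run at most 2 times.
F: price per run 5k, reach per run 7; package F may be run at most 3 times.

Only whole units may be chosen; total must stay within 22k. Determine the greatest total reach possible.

39

Take 5×W and 2×F: price 20 ≤ 22, reach 5·5 + 2·7 = 39.
W has the best ratio (5/2) and is taken to its limit of 5; remaining capacity is filled optimally with the others.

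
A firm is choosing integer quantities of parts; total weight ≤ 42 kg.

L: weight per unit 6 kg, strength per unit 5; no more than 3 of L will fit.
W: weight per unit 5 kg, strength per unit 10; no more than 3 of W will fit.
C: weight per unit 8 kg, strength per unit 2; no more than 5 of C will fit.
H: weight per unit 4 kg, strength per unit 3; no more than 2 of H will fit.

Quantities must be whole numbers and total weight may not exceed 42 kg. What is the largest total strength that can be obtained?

51

3×L, 3×W, and 2×H: weight 41 ≤ 42, strength 3·5 + 3·10 + 2·3 = 51.
3×L, 3×W, and 1×H: weight 37 ≤ 42, strength 3·5 + 3·10 + 1·3 = 48.
Best is 51.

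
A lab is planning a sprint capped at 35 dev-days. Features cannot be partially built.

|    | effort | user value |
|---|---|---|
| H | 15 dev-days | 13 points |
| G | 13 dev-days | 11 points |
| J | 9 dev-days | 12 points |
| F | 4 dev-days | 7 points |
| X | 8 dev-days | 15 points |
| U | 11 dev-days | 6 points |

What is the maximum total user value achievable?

Allowing fractional choices, the relaxed optimum would be about 46.1, but features are indivisible.
G + J + F + X: effort 13 + 9 + 4 + 8 = 34 ≤ 35, user value 11 + 12 + 7 + 15 = 45.
J + F + X + U: effort 9 + 4 + 8 + 11 = 32 ≤ 35, user value 12 + 7 + 15 + 6 = 40.
H + J + X: effort 15 + 9 + 8 = 32 ≤ 35, user value 13 + 12 + 15 = 40.
Best is G, J, F, and X with total user value 45.

45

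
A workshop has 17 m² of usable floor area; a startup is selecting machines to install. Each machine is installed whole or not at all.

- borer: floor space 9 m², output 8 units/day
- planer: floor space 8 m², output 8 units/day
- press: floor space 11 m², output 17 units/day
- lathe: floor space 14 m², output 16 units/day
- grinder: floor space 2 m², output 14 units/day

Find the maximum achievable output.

Allowing fractional choices, the relaxed optimum would be about 35.6, but machines are indivisible.
planer + grinder: floor space 8 + 2 = 10 ≤ 17, output 8 + 14 = 22.
press + grinder: floor space 11 + 2 = 13 ≤ 17, output 17 + 14 = 31.
lathe + grinder: floor space 14 + 2 = 16 ≤ 17, output 16 + 14 = 30.
Best is press and grinder with total output 31.

31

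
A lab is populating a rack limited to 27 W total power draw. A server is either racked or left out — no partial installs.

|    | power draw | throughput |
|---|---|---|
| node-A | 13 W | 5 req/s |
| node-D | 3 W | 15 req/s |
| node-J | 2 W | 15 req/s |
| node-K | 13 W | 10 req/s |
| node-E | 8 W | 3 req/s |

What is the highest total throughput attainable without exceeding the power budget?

node-A + node-D + node-J + node-E: power draw 13 + 3 + 2 + 8 = 26 ≤ 27, throughput 5 + 15 + 15 + 3 = 38.
node-D + node-J + node-K + node-E: power draw 3 + 2 + 13 + 8 = 26 ≤ 27, throughput 15 + 15 + 10 + 3 = 43.
node-D + node-J + node-K: power draw 3 + 2 + 13 = 18 ≤ 27, throughput 15 + 15 + 10 = 40.
Best is node-D, node-J, node-K, and node-E with total throughput 43.

43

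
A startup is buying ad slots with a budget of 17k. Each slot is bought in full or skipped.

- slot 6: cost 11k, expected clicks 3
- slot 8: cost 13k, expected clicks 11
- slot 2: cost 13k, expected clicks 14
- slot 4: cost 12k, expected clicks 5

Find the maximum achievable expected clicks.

14

Take slot 2: cost 13 ≤ 17, expected clicks 14.
No other feasible combination does better.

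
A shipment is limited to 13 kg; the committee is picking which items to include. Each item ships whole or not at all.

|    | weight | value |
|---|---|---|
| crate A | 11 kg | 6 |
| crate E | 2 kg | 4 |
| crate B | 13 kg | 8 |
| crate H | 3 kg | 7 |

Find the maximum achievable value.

Treat it as a binary knapsack problem.
Take crate E and crate H: weight 2 + 3 = 5 ≤ 13, value 4 + 7 = 11.
No other feasible combination does better.

11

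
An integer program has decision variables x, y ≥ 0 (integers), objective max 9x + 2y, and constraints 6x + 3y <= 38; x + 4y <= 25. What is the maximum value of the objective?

(x,y)=(6,0): 6·6+3·0=36≤38, 1·6+4·0=6≤25, objective 54.
(x,y)=(5,1): 6·5+3·1=33≤38, 1·5+4·1=9≤25, objective 47.
(x,y)=(5,0): 6·5+3·0=30≤38, 1·5+4·0=5≤25, objective 45.
Maximum is 54 at (x,y)=(6,0).

54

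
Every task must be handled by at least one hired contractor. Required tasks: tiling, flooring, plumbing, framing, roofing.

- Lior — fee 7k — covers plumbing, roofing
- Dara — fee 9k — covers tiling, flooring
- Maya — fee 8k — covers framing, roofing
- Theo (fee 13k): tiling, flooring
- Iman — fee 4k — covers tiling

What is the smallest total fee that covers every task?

24

This is a weighted set-cover instance.
Choose Lior, Dara, and Maya: together they cover tiling, flooring, plumbing, framing, roofing — every task.
Total fee: 7 + 9 + 8 = 24.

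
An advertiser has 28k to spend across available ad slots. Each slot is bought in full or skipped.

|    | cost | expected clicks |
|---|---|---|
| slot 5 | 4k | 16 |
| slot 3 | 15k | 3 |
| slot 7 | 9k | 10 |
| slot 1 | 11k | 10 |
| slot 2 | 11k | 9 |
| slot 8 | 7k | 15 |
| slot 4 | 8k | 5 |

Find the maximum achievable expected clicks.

46

Allowing fractional choices, the relaxed optimum would be about 48.3, but ad slots are indivisible.
slot 5 + slot 7 + slot 8: cost 4 + 9 + 7 = 20 ≤ 28, expected clicks 16 + 10 + 15 = 41.
slot 5 + slot 7 + slot 8 + slot 4: cost 4 + 9 + 7 + 8 = 28 ≤ 28, expected clicks 16 + 10 + 15 + 5 = 46.
Best is slot 5, slot 7, slot 8, and slot 4 with total expected clicks 46.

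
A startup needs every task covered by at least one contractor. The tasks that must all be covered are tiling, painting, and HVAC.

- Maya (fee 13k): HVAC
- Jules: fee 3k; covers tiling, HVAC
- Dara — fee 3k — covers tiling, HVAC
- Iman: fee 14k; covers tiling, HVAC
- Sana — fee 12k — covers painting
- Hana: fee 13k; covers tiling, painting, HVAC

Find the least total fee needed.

The greedy cost-per-new-task heuristic would pick Jules and Sana for 15, but a cheaper cover exists.
Hana alone covers tiling, painting, HVAC — every task.
Total fee: 13.
No cover costs less than 13.

13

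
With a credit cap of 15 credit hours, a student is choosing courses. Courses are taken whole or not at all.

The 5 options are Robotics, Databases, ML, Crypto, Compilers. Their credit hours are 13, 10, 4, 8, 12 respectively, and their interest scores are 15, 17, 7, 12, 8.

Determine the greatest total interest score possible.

Treat it as a binary knapsack problem.
ML + Crypto: credit hours 4 + 8 = 12 ≤ 15, interest score 7 + 12 = 19.
Databases + ML: credit hours 10 + 4 = 14 ≤ 15, interest score 17 + 7 = 24.
Best is Databases and ML with total interest score 24.

24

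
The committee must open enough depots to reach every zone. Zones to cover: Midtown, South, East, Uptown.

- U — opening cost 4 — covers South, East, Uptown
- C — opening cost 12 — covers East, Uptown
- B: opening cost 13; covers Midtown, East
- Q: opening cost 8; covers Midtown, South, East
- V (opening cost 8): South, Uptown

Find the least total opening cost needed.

Choose U and Q: together they cover Midtown, South, East, Uptown — every zone.
Total opening cost: 4 + 8 = 12.
No cover costs less than 12.

12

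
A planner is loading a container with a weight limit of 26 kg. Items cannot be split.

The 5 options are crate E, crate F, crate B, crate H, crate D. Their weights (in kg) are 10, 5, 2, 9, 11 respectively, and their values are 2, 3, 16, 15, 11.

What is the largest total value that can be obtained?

This is an integer program with binary decision variables.
crate B + crate H + crate D: weight 2 + 9 + 11 = 22 ≤ 26, value 16 + 15 + 11 = 42.
crate E + crate F + crate B + crate H: weight 10 + 5 + 2 + 9 = 26 ≤ 26, value 2 + 3 + 16 + 15 = 36.
Best is crate B, crate H, and crate D with total value 42.

42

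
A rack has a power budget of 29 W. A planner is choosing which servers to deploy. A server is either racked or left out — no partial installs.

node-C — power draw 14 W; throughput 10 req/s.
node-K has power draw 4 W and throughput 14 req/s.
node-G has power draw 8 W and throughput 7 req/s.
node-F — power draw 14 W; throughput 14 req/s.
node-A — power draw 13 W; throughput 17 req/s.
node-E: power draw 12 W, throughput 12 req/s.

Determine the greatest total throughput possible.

node-K + node-G + node-F: power draw 4 + 8 + 14 = 26 ≤ 29, throughput 14 + 7 + 14 = 35.
node-K + node-A + node-E: power draw 4 + 13 + 12 = 29 ≤ 29, throughput 14 + 17 + 12 = 43.
node-K + node-G + node-A: power draw 4 + 8 + 13 = 25 ≤ 29, throughput 14 + 7 + 17 = 38.
Best is node-K, node-A, and node-E with total throughput 43.

43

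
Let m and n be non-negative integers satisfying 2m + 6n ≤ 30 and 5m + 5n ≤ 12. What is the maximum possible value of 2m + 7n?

(m,n)=(0,2) is feasible, giving 14.
(m,n)=(1,1) is feasible, giving 9.
(m,n)=(0,1) is feasible, giving 7.
The best lattice point is (0,2), giving 14.

14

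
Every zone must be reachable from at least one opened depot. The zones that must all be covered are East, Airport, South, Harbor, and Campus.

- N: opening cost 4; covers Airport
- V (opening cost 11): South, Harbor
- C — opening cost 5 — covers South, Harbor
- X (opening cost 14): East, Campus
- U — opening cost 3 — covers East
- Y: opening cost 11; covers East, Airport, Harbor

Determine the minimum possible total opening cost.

Choose N, C, and X: together they cover East, Airport, South, Harbor, Campus — every zone.
Total opening cost: 4 + 5 + 14 = 23.

23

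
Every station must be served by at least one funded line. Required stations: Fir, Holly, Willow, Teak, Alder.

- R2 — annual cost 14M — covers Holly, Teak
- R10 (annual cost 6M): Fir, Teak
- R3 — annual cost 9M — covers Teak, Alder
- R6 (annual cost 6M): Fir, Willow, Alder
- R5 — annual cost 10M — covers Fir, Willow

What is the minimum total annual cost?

20

The greedy cost-per-new-station heuristic would pick R6, R10, and R2 for 26, but a cheaper cover exists.
Choose R2 and R6: together they cover Fir, Holly, Willow, Teak, Alder — every station.
Total annual cost: 14 + 6 = 20.
No cover costs less than 20.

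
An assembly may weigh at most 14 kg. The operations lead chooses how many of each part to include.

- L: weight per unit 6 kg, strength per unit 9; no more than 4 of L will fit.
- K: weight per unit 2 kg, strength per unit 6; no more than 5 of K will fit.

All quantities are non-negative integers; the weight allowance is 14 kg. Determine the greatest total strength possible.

33

Take 1×L and 4×K: weight 14 ≤ 14, strength 1·9 + 4·6 = 33.
No other integer combination yields more.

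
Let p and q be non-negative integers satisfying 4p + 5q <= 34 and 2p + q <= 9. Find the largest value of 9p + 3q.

39

Relaxing integrality, the LP optimum is 40.50 at (p,q) = (4.5, 0), which is not an integer point.
(p,q)=(4,1): 4·4+5·1=21≤34, 2·4+1·1=9≤9, objective 39.
(p,q)=(4,0): 4·4+5·0=16≤34, 2·4+1·0=8≤9, objective 36.
(p,q)=(3,2): 4·3+5·2=22≤34, 2·3+1·2=8≤9, objective 33.
(p,q)=(3,1): 4·3+5·1=17≤34, 2·3+1·1=7≤9, objective 30.
The best lattice point is (4,1), giving 39.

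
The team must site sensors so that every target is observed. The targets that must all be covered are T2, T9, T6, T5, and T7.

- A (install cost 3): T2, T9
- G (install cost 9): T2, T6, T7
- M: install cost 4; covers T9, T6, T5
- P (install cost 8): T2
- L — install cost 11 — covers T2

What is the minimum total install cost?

The greedy cost-per-new-target heuristic would pick M, A, and G for 16, but a cheaper cover exists.
Choose G and M: together they cover T2, T9, T6, T5, T7 — every target.
Total install cost: 9 + 4 = 13.
No cover costs less than 13.

13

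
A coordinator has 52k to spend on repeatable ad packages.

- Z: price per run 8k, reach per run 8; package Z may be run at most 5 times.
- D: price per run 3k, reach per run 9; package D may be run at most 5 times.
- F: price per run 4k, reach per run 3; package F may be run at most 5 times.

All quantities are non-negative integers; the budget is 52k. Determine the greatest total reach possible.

80

3×Z, 5×D, and 3×F: price 51 ≤ 52, reach 3·8 + 5·9 + 3·3 = 78.
4×Z, 5×D, and 1×F: price 51 ≤ 52, reach 4·8 + 5·9 + 1·3 = 80.
Best is 80.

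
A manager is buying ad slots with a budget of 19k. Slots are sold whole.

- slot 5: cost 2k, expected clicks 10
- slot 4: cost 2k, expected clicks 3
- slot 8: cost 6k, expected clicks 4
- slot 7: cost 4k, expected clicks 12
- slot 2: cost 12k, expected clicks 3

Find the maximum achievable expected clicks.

29

Allowing fractional choices, the relaxed optimum would be about 30.2, but ad slots are indivisible.
slot 5 + slot 4 + slot 8 + slot 7: cost 2 + 2 + 6 + 4 = 14 ≤ 19, expected clicks 10 + 3 + 4 + 12 = 29.
slot 5 + slot 8 + slot 7: cost 2 + 6 + 4 = 12 ≤ 19, expected clicks 10 + 4 + 12 = 26.
Best is slot 5, slot 4, slot 8, and slot 7 with total expected clicks 29.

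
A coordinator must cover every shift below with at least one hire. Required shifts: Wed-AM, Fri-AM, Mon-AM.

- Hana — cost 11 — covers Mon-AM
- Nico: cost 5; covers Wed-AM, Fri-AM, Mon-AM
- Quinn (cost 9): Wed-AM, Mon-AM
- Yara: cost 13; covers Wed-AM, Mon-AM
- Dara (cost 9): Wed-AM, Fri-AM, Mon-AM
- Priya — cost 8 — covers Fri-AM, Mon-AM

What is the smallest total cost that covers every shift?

5

Nico alone covers Wed-AM, Fri-AM, Mon-AM — every shift.
Total cost: 5.
No cover costs less than 5.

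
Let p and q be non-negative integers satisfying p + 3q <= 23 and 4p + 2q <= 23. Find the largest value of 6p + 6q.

54

(p,q)=(2,7): 1·2+3·7=23≤23, 4·2+2·7=22≤23, objective 54.
(p,q)=(1,7): 1·1+3·7=22≤23, 4·1+2·7=18≤23, objective 48.
(p,q)=(2,6): 1·2+3·6=20≤23, 4·2+2·6=20≤23, objective 48.
Maximum is 54 at (p,q)=(2,7).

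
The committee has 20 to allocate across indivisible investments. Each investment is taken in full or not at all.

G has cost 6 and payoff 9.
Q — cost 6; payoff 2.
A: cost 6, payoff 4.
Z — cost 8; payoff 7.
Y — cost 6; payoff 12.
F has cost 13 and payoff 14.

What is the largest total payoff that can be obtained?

28

Y + F: cost 6 + 13 = 19 ≤ 20, payoff 12 + 14 = 26.
G + Z + Y: cost 6 + 8 + 6 = 20 ≤ 20, payoff 9 + 7 + 12 = 28.
Best is G, Z, and Y with total payoff 28.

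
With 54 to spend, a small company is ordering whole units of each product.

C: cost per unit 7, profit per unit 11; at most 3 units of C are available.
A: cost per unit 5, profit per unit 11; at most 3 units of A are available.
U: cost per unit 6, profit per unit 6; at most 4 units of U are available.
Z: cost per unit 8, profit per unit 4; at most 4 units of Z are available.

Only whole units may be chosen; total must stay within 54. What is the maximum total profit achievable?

This is a bounded integer knapsack.
2×C, 3×A, and 4×U: cost 53 ≤ 54, profit 2·11 + 3·11 + 4·6 = 79.
3×C, 3×A, and 3×U: cost 54 ≤ 54, profit 3·11 + 3·11 + 3·6 = 84.
Best is 84.

84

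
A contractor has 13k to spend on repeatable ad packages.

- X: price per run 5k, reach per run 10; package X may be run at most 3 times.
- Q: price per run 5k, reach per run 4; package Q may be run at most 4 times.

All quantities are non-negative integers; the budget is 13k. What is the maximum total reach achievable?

20

1×X and 1×Q: price 10 ≤ 13, reach 1·10 + 1·4 = 14.
2×X: price 10 ≤ 13, reach 2·10 = 20.
Best is 20.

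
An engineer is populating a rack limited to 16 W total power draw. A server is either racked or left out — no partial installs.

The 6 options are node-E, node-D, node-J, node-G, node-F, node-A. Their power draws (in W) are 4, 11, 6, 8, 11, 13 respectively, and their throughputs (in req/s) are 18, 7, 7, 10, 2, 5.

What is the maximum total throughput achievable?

node-E + node-G: power draw 4 + 8 = 12 ≤ 16, throughput 18 + 10 = 28.
node-E + node-D: power draw 4 + 11 = 15 ≤ 16, throughput 18 + 7 = 25.
node-E + node-J: power draw 4 + 6 = 10 ≤ 16, throughput 18 + 7 = 25.
Best is node-E and node-G with total throughput 28.

28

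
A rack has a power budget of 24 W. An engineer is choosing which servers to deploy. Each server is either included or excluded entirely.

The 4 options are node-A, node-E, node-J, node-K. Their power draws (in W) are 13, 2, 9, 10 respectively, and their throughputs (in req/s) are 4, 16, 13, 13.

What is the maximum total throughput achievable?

Take node-E, node-J, and node-K: power draw 2 + 9 + 10 = 21 ≤ 24, throughput 16 + 13 + 13 = 42.
No other feasible combination does better.

42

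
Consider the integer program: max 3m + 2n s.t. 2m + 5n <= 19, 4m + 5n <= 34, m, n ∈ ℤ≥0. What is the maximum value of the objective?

24

(m,n)=(8,0): 2·8+5·0=16≤19, 4·8+5·0=32≤34, objective 24.
(m,n)=(7,1): 2·7+5·1=19≤19, 4·7+5·1=33≤34, objective 23.
The best lattice point is (8,0), giving 24.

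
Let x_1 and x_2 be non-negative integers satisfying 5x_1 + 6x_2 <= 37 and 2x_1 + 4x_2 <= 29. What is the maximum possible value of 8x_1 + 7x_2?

Relaxing integrality, the LP optimum is 59.20 at (x_1,x_2) = (7.4, 0), which is not an integer point.
(x_1,x_2)=(7,0): 5·7+6·0=35≤37, 2·7+4·0=14≤29, objective 56.
(x_1,x_2)=(6,1): 5·6+6·1=36≤37, 2·6+4·1=16≤29, objective 55.
(x_1,x_2)=(6,0): 5·6+6·0=30≤37, 2·6+4·0=12≤29, objective 48.
Maximum is 56 at (x_1,x_2)=(7,0).

56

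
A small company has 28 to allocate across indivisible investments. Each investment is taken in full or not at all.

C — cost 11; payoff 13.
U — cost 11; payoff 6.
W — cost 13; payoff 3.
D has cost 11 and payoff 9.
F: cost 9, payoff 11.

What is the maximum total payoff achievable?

24

Allowing fractional choices, the relaxed optimum would be about 30.5, but investments are indivisible.
C + F: cost 11 + 9 = 20 ≤ 28, payoff 13 + 11 = 24.
C + D: cost 11 + 11 = 22 ≤ 28, payoff 13 + 9 = 22.
Best is C and F with total payoff 24.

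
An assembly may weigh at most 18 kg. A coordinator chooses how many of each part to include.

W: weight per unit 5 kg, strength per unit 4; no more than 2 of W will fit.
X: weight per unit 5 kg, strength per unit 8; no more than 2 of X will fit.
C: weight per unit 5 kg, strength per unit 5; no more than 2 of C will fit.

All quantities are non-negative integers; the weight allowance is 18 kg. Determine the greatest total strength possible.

This is a bounded integer knapsack.
X has the best ratio (8/5); taking only X gives at most 2×8 = 16 (stopped by the supply cap of 2).
Mixing does better — 2×X and 1×C: weight 15 ≤ 18, strength 2·8 + 1·5 = 21.

21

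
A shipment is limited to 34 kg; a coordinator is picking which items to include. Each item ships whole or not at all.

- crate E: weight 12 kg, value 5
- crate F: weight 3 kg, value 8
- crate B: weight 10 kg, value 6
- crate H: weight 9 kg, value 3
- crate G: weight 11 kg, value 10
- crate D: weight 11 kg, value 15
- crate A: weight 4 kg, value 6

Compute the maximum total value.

Allowing fractional choices, the relaxed optimum would be about 42.0, but items are indivisible.
crate F + crate H + crate G + crate D: weight 3 + 9 + 11 + 11 = 34 ≤ 34, value 8 + 3 + 10 + 15 = 36.
crate F + crate G + crate D + crate A: weight 3 + 11 + 11 + 4 = 29 ≤ 34, value 8 + 10 + 15 + 6 = 39.
Best is crate F, crate G, crate D, and crate A with total value 39.

39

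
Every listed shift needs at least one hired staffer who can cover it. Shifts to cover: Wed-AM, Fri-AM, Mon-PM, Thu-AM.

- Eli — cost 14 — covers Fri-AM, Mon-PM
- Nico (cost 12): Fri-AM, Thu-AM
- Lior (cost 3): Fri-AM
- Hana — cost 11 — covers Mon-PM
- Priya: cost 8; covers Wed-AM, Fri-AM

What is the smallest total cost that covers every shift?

31

The greedy cost-per-new-shift heuristic would pick Lior, Priya, Hana, and Nico for 34, but a cheaper cover exists.
Choose Nico, Hana, and Priya: together they cover Wed-AM, Fri-AM, Mon-PM, Thu-AM — every shift.
Total cost: 12 + 11 + 8 = 31.
No cover costs less than 31.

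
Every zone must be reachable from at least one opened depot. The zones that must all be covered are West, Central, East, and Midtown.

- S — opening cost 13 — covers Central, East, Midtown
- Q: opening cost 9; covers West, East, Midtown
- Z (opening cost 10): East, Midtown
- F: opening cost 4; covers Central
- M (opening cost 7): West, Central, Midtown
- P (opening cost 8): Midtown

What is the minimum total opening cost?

The greedy cost-per-new-zone heuristic would pick M and Q for 16, but a cheaper cover exists.
Choose Q and F: together they cover West, Central, East, Midtown — every zone.
Total opening cost: 9 + 4 = 13.
No cover costs less than 13.

13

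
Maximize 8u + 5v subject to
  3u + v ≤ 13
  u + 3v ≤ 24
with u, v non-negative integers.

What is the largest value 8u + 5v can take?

(u,v)=(2,7): 3·2+1·7=13≤13, 1·2+3·7=23≤24, objective 51.
(u,v)=(2,6): 3·2+1·6=12≤13, 1·2+3·6=20≤24, objective 46.
Maximum is 51 at (u,v)=(2,7).

51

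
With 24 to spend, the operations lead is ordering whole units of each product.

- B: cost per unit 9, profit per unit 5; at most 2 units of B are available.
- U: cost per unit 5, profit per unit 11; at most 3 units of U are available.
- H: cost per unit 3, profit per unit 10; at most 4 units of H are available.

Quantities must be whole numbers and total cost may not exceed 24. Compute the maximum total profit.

2×U and 4×H: cost 22 ≤ 24, profit 2·11 + 4·10 = 62.
3×U and 3×H: cost 24 ≤ 24, profit 3·11 + 3·10 = 63.
Best is 63.

63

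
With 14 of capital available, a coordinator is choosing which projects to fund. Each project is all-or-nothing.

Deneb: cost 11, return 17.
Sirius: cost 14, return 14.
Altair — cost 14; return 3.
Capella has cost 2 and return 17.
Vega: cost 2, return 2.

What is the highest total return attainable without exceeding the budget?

Deneb + Vega: cost 11 + 2 = 13 ≤ 14, return 17 + 2 = 19.
Deneb + Capella: cost 11 + 2 = 13 ≤ 14, return 17 + 17 = 34.
Capella + Vega: cost 2 + 2 = 4 ≤ 14, return 17 + 2 = 19.
Best is Deneb and Capella with total return 34.

34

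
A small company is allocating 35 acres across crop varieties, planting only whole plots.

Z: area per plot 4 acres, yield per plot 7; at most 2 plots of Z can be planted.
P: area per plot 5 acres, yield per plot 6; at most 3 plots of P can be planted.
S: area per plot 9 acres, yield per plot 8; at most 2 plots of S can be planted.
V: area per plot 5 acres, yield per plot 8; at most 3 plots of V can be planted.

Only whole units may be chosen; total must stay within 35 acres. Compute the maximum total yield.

Z has the best ratio (7/4); taking only Z gives at most 2×7 = 14 (stopped by the supply cap of 2).
Mixing does better — 2×Z, 2×P, and 3×V: area 33 ≤ 35, yield 2·7 + 2·6 + 3·8 = 50.

50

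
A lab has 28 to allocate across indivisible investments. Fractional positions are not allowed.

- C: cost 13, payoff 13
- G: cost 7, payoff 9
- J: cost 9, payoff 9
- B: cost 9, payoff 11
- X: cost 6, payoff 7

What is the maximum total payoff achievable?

This is an integer program with binary decision variables.
Take C, B, and X: cost 13 + 9 + 6 = 28 ≤ 28, payoff 13 + 11 + 7 = 31.
No other feasible combination does better.

31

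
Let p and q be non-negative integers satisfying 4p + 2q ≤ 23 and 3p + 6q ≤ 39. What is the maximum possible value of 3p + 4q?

29

(p,q)=(3,5): 4·3+2·5=22≤23, 3·3+6·5=39≤39, objective 29.
(p,q)=(2,5): 4·2+2·5=18≤23, 3·2+6·5=36≤39, objective 26.
The best lattice point is (3,5), giving 29.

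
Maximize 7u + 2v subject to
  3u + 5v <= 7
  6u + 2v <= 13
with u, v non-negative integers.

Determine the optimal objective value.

The continuous relaxation peaks at (2.17, 0) with value 15.17; rounding to a feasible lattice point costs some objective.
(u,v)=(2,0) is feasible, giving 14.
(u,v)=(1,0) is feasible, giving 7.
The best lattice point is (2,0), giving 14.

14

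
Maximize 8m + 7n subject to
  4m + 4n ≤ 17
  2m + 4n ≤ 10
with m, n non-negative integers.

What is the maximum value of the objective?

32

Relaxing integrality, the LP optimum is 34.00 at (m,n) = (4.25, 0), which is not an integer point.
(m,n)=(4,0): 4·4+4·0=16≤17, 2·4+4·0=8≤10, objective 32.
(m,n)=(3,1): 4·3+4·1=16≤17, 2·3+4·1=10≤10, objective 31.
(m,n)=(3,0): 4·3+4·0=12≤17, 2·3+4·0=6≤10, objective 24.
Maximum is 32 at (m,n)=(4,0).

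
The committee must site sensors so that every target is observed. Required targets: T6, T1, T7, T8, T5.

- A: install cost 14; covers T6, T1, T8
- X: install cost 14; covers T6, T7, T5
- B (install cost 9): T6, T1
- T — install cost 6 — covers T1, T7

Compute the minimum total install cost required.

This is a weighted set-cover instance.
Choose A and X: together they cover T6, T1, T7, T8, T5 — every target.
Total install cost: 14 + 14 = 28.

28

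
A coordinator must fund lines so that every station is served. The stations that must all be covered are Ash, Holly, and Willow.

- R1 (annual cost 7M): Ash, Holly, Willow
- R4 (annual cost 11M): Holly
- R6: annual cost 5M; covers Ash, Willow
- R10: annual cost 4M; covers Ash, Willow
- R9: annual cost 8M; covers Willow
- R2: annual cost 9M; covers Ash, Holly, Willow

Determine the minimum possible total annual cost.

7

R1 alone covers Ash, Holly, Willow — every station.
Total annual cost: 7.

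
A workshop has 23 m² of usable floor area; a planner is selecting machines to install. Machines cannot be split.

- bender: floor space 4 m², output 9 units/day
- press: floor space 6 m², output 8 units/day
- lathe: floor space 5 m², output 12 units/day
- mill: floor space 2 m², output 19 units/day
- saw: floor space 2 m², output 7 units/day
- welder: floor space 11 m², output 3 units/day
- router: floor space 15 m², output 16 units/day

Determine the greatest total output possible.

55

Allowing fractional choices, the relaxed optimum would be about 59.3, but machines are indivisible.
bender + press + lathe + mill + saw: floor space 4 + 6 + 5 + 2 + 2 = 19 ≤ 23, output 9 + 8 + 12 + 19 + 7 = 55.
bender + mill + saw + router: floor space 4 + 2 + 2 + 15 = 23 ≤ 23, output 9 + 19 + 7 + 16 = 51.
bender + press + lathe + mill: floor space 4 + 6 + 5 + 2 = 17 ≤ 23, output 9 + 8 + 12 + 19 = 48.
Best is bender, press, lathe, mill, and saw with total output 55.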